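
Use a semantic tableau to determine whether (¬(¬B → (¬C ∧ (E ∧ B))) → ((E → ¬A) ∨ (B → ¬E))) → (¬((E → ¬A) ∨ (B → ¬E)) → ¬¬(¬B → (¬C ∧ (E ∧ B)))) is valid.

Valid

Assume the negation and expand:
Initial set: {¬((¬(¬B → (¬C ∧ (E ∧ B))) → ((E → ¬A) ∨ (B → ¬E))) → (¬((E → ¬A) ∨ (B → ¬E)) → ¬¬(¬B → (¬C ∧ (E ∧ B)))))}.
¬((¬(¬B → (¬C ∧ (E ∧ B))) → ((E → ¬A) ∨ (B → ¬E))) → (¬((E → ¬A) ∨ (B → ¬E)) → ¬¬(¬B → (¬C ∧ (E ∧ B))))): α-rule — add (¬(¬B → (¬C ∧ (E ∧ B))) → ((E → ¬A) ∨ (B → ¬E))), ¬(¬((E → ¬A) ∨ (B → ¬E)) → ¬¬(¬B → (¬C ∧ (E ∧ B)))).
¬(¬((E → ¬A) ∨ (B → ¬E)) → ¬¬(¬B → (¬C ∧ (E ∧ B)))): α-rule — add ¬((E → ¬A) ∨ (B → ¬E)), ¬¬¬(¬B → (¬C ∧ (E ∧ B))).
¬((E → ¬A) ∨ (B → ¬E)): α-rule — add ¬(E → ¬A), ¬(B → ¬E).
¬¬¬(¬B → (¬C ∧ (E ∧ B))): drop double negation, giving ¬(¬B → (¬C ∧ (E ∧ B))).
¬(E → ¬A): α-rule — add E, ¬¬A.
¬(B → ¬E): α-rule — add B, ¬¬E.
¬(¬B → (¬C ∧ (E ∧ B))): α-rule — add ¬B, ¬(¬C ∧ (E ∧ B)).
× closes — contains both B and ¬B.
All 1 branch closes.
Every branch closed, so the negation is unsatisfiable and the formula is valid.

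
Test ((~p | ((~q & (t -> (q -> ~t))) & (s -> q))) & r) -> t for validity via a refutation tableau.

Not valid

Assume the negation and expand:
Initial set: {F (((~p | ((~q & (t -> (q -> ~t))) & (s -> q))) & r) -> t)}.
F (((~p | ((~q & (t -> (q -> ~t))) & (s -> q))) & r) -> t): α-rule — add T ((~p | ((~q & (t -> (q -> ~t))) & (s -> q))) & r), F t.
T ((~p | ((~q & (t -> (q -> ~t))) & (s -> q))) & r): α-rule — add T (~p | ((~q & (t -> (q -> ~t))) & (s -> q))), T r.
T (~p | ((~q & (t -> (q -> ~t))) & (s -> q))): β-rule — branch into T ~p  //  T ((~q & (t -> (q -> ~t))) & (s -> q)).
  branch 1 (add T ~p):
    ○ open, literals {p=false, r=true, t=false}.
  branch 2 (add T ((~q & (t -> (q -> ~t))) & (s -> q))):
    T ((~q & (t -> (q -> ~t))) & (s -> q)): α-rule — add T (~q & (t -> (q -> ~t))), T (s -> q).
    T (~q & (t -> (q -> ~t))): α-rule — add T ~q, T (t -> (q -> ~t)).
    T (s -> q): β-rule — branch into F s  //  T q.
      branch 2.1 (add F s):
        T (t -> (q -> ~t)): β-rule — branch into F t  //  T (q -> ~t).
          branch 2.1.1 (add F t):
            ○ open, literals {q=false, r=true, s=false, t=false}.
          branch 2.1.2 (add T (q -> ~t)):
            T (q -> ~t): β-rule — branch into F q  //  T ~t.
              branch 2.1.2.1 (add F q):
                ○ open, literals {q=false, r=true, s=false, t=false}.
              branch 2.1.2.2 (add T ~t):
                ○ open, literals {q=false, r=true, s=false, t=false}.
      branch 2.2 (add T q):
        × closes — contains both q and ~q.
1 branch closed, 4 open.
An open branch gives a countermodel: p=false, r=true, t=false (unmentioned atoms arbitrary); under it the original formula is false.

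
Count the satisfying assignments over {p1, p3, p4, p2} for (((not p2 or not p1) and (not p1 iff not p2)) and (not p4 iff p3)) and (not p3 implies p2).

1

Initial set: {T ((((not p2 or not p1) and (not p1 iff not p2)) and (not p4 iff p3)) and (not p3 implies p2))}.
T ((((not p2 or not p1) and (not p1 iff not p2)) and (not p4 iff p3)) and (not p3 implies p2)): α-rule — add T (((not p2 or not p1) and (not p1 iff not p2)) and (not p4 iff p3)), T (not p3 implies p2).
T (((not p2 or not p1) and (not p1 iff not p2)) and (not p4 iff p3)): α-rule — add T ((not p2 or not p1) and (not p1 iff not p2)), T (not p4 iff p3).
T ((not p2 or not p1) and (not p1 iff not p2)): α-rule — add T (not p2 or not p1), T (not p1 iff not p2).
T (not p3 implies p2): β-rule — branch into F not p3  //  T p2.
  branch 1 (add F not p3):
    T (not p4 iff p3): β-rule — branch into T not p4, T p3  //  F not p4, F p3.
      branch 1.1 (add T not p4, T p3):
        T (not p2 or not p1): β-rule — branch into T not p2  //  T not p1.
          branch 1.1.1 (add T not p2):
            T (not p1 iff not p2): β-rule — branch into T not p1, T not p2  //  F not p1, F not p2.
              branch 1.1.1.1 (add T not p1, T not p2):
                ○ open, literals {p1=F, p2=F, p3=T, p4=F}.
              branch 1.1.1.2 (add F not p1, F not p2):
                × closes — contains both p2 and not p2.
          branch 1.1.2 (add T not p1):
            T (not p1 iff not p2): β-rule — branch into T not p1, T not p2  //  F not p1, F not p2.
              branch 1.1.2.1 (add T not p1, T not p2):
                ○ open, literals {p1=F, p2=F, p3=T, p4=F}.
              branch 1.1.2.2 (add F not p1, F not p2):
                × closes — contains both p1 and not p1.
      branch 1.2 (add F not p4, F p3):
        × closes — contains both p3 and not p3.
  branch 2 (add T p2):
    T (not p4 iff p3): β-rule — branch into T not p4, T p3  //  F not p4, F p3.
      branch 2.1 (add T not p4, T p3):
        T (not p2 or not p1): β-rule — branch into T not p2  //  T not p1.
          branch 2.1.1 (add T not p2):
            × closes — contains both p2 and not p2.
          branch 2.1.2 (add T not p1):
            T (not p1 iff not p2): β-rule — branch into T not p1, T not p2  //  F not p1, F not p2.
              branch 2.1.2.1 (add T not p1, T not p2):
                × closes — contains both p2 and not p2.
              branch 2.1.2.2 (add F not p1, F not p2):
                × closes — contains both p1 and not p1.
      branch 2.2 (add F not p4, F p3):
        T (not p2 or not p1): β-rule — branch into T not p2  //  T not p1.
          branch 2.2.1 (add T not p2):
            × closes — contains both p2 and not p2.
          branch 2.2.2 (add T not p1):
            T (not p1 iff not p2): β-rule — branch into T not p1, T not p2  //  F not p1, F not p2.
              branch 2.2.2.1 (add T not p1, T not p2):
                × closes — contains both p2 and not p2.
              branch 2.2.2.2 (add F not p1, F not p2):
                × closes — contains both p1 and not p1.
9 branches closed, 2 open.
Each open branch fixes some atoms; the unmentioned ones are free. Counting distinct full assignments: branch {p1=F, p2=F, p3=T, p4=F} (none free) contributes 1 new; branch {p1=F, p2=F, p3=T, p4=F} (none free) contributes 0 new. Total: 1.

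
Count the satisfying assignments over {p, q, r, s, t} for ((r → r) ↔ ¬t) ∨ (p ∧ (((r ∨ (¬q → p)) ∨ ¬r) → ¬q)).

Initial set: {T (((r → r) ↔ ¬t) ∨ (p ∧ (((r ∨ (¬q → p)) ∨ ¬r) → ¬q)))}.
T (((r → r) ↔ ¬t) ∨ (p ∧ (((r ∨ (¬q → p)) ∨ ¬r) → ¬q))): β-rule — branch into T ((r → r) ↔ ¬t)  //  T (p ∧ (((r ∨ (¬q → p)) ∨ ¬r) → ¬q)).
  branch 1 (add T ((r → r) ↔ ¬t)):
    T ((r → r) ↔ ¬t): β-rule — branch into T (r → r), T ¬t  //  F (r → r), F ¬t.
      branch 1.1 (add T (r → r), T ¬t):
        T (r → r): β-rule — branch into F r  //  T r.
          branch 1.1.1 (add F r):
            ○ open, literals {r=0, t=0}.
          branch 1.1.2 (add T r):
            ○ open, literals {r=1, t=0}.
      branch 1.2 (add F (r → r), F ¬t):
        F (r → r): α-rule — add T r, F r.
        × closes — contains both r and ¬r.
  branch 2 (add T (p ∧ (((r ∨ (¬q → p)) ∨ ¬r) → ¬q))):
    T (p ∧ (((r ∨ (¬q → p)) ∨ ¬r) → ¬q)): α-rule — add T p, T (((r ∨ (¬q → p)) ∨ ¬r) → ¬q).
    T (((r ∨ (¬q → p)) ∨ ¬r) → ¬q): β-rule — branch into F ((r ∨ (¬q → p)) ∨ ¬r)  //  T ¬q.
      branch 2.1 (add F ((r ∨ (¬q → p)) ∨ ¬r)):
        F ((r ∨ (¬q → p)) ∨ ¬r): α-rule — add F (r ∨ (¬q → p)), F ¬r.
        F (r ∨ (¬q → p)): α-rule — add F r, F (¬q → p).
        × closes — contains both r and ¬r.
      branch 2.2 (add T ¬q):
        ○ open, literals {p=1, q=0}.
2 branches closed, 3 open.
Each open branch fixes some atoms; the unmentioned ones are free. Counting distinct full assignments: branch {r=0, t=0} (p, q, s) contributes 8 new; branch {r=1, t=0} (p, q, s) contributes 8 new; branch {p=1, q=0} (r, s, t) contributes 4 new. Total: 20.

20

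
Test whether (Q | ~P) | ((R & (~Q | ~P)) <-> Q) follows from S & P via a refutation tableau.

No

Initial set: {(S & P); ~((Q | ~P) | ((R & (~Q | ~P)) <-> Q))}.
(S & P): α-rule — add S, P.
~((Q | ~P) | ((R & (~Q | ~P)) <-> Q)): α-rule — add ~(Q | ~P), ~((R & (~Q | ~P)) <-> Q).
~(Q | ~P): α-rule — add ~Q, ~~P.
~((R & (~Q | ~P)) <-> Q): β-rule — branch into (R & (~Q | ~P)), ~Q  //  ~(R & (~Q | ~P)), Q.
  branch 1 (add (R & (~Q | ~P)), ~Q):
    (R & (~Q | ~P)): α-rule — add R, (~Q | ~P).
    (~Q | ~P): β-rule — branch into ~Q  //  ~P.
      branch 1.1 (add ~Q):
        ○ open, literals {P=1, Q=0, R=1, S=1}.
      branch 1.2 (add ~P):
        × closes — contains both P and ~P.
  branch 2 (add ~(R & (~Q | ~P)), Q):
    × closes — contains both Q and ~Q.
2 branches closed, 1 open.
An open branch gives a countermodel: P=1, Q=0, R=1, S=1 (unmentioned atoms arbitrary); the premises hold there but the conclusion fails.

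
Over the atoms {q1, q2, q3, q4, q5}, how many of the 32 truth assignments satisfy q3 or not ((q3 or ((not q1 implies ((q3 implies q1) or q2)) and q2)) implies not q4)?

Initial set: {(q3 or not ((q3 or ((not q1 implies ((q3 implies q1) or q2)) and q2)) implies not q4))}.
(q3 or not ((q3 or ((not q1 implies ((q3 implies q1) or q2)) and q2)) implies not q4)): β-rule — branch into q3  //  not ((q3 or ((not q1 implies ((q3 implies q1) or q2)) and q2)) implies not q4).
  branch 1 (add q3):
    ○ open, literals {q3=true}.
  branch 2 (add not ((q3 or ((not q1 implies ((q3 implies q1) or q2)) and q2)) implies not q4)):
    not ((q3 or ((not q1 implies ((q3 implies q1) or q2)) and q2)) implies not q4): α-rule — add (q3 or ((not q1 implies ((q3 implies q1) or q2)) and q2)), not not q4.
    (q3 or ((not q1 implies ((q3 implies q1) or q2)) and q2)): β-rule — branch into q3  //  ((not q1 implies ((q3 implies q1) or q2)) and q2).
      branch 2.1 (add q3):
        ○ open, literals {q3=true, q4=true}.
      branch 2.2 (add ((not q1 implies ((q3 implies q1) or q2)) and q2)):
        ((not q1 implies ((q3 implies q1) or q2)) and q2): α-rule — add (not q1 implies ((q3 implies q1) or q2)), q2.
        (not q1 implies ((q3 implies q1) or q2)): β-rule — branch into not not q1  //  ((q3 implies q1) or q2).
          branch 2.2.1 (add not not q1):
            ○ open, literals {q1=true, q2=true, q4=true}.
          branch 2.2.2 (add ((q3 implies q1) or q2)):
            ((q3 implies q1) or q2): β-rule — branch into (q3 implies q1)  //  q2.
              branch 2.2.2.1 (add (q3 implies q1)):
                (q3 implies q1): β-rule — branch into not q3  //  q1.
                  branch 2.2.2.1.1 (add not q3):
                    ○ open, literals {q2=true, q3=false, q4=true}.
                  branch 2.2.2.1.2 (add q1):
                    ○ open, literals {q1=true, q2=true, q4=true}.
              branch 2.2.2.2 (add q2):
                ○ open, literals {q2=true, q4=true}.
0 branches closed, 6 open.
Each open branch fixes some atoms; the unmentioned ones are free. Counting distinct full assignments: branch {q3=true} (q1, q2, q4, q5) contributes 16 new; branch {q3=true, q4=true} (q1, q2, q5) contributes 0 new; branch {q1=true, q2=true, q4=true} (q3, q5) contributes 2 new; branch {q2=true, q3=false, q4=true} (q1, q5) contributes 2 new; branch {q1=true, q2=true, q4=true} (q3, q5) contributes 0 new; branch {q2=true, q4=true} (q1, q3, q5) contributes 0 new. Total: 20.

20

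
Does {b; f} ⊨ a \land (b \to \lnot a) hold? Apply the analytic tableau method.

No

Initial set: {T b; T f; F (a \land (b \to \lnot a))}.
F (a \land (b \to \lnot a)): β-rule — branch into F a  //  F (b \to \lnot a).
  branch 1 (add F a):
    ○ open, literals {a=F, b=T, f=T}.
  branch 2 (add F (b \to \lnot a)):
    F (b \to \lnot a): α-rule — add T b, F \lnot a.
    ○ open, literals {a=T, b=T, f=T}.
0 branches closed, 2 open.
An open branch gives a countermodel: a=F, b=T, f=T (unmentioned atoms arbitrary); the premises hold there but the conclusion fails.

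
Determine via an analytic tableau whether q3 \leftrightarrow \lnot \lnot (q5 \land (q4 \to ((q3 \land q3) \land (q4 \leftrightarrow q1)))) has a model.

Satisfiable

Initial set: {T (q3 \leftrightarrow \lnot \lnot (q5 \land (q4 \to ((q3 \land q3) \land (q4 \leftrightarrow q1)))))}.
T (q3 \leftrightarrow \lnot \lnot (q5 \land (q4 \to ((q3 \land q3) \land (q4 \leftrightarrow q1))))): β-rule — branch into T q3, T \lnot \lnot (q5 \land (q4 \to ((q3 \land q3) \land (q4 \leftrightarrow q1))))  //  F q3, F \lnot \lnot (q5 \land (q4 \to ((q3 \land q3) \land (q4 \leftrightarrow q1)))).
  branch 1 (add T q3, T \lnot \lnot (q5 \land (q4 \to ((q3 \land q3) \land (q4 \leftrightarrow q1))))):
    T \lnot \lnot (q5 \land (q4 \to ((q3 \land q3) \land (q4 \leftrightarrow q1)))): drop double negation, giving T (q5 \land (q4 \to ((q3 \land q3) \land (q4 \leftrightarrow q1)))).
    T (q5 \land (q4 \to ((q3 \land q3) \land (q4 \leftrightarrow q1)))): α-rule — add T q5, T (q4 \to ((q3 \land q3) \land (q4 \leftrightarrow q1))).
    T (q4 \to ((q3 \land q3) \land (q4 \leftrightarrow q1))): β-rule — branch into F q4  //  T ((q3 \land q3) \land (q4 \leftrightarrow q1)).
      branch 1.1 (add F q4):
        ○ open, literals {q3=true, q4=false, q5=true}.
      branch 1.2 (add T ((q3 \land q3) \land (q4 \leftrightarrow q1))):
        T ((q3 \land q3) \land (q4 \leftrightarrow q1)): α-rule — add T (q3 \land q3), T (q4 \leftrightarrow q1).
        T (q3 \land q3): α-rule — add T q3, T q3.
        T (q4 \leftrightarrow q1): β-rule — branch into T q4, T q1  //  F q4, F q1.
          branch 1.2.1 (add T q4, T q1):
            ○ open, literals {q1=true, q3=true, q4=true, q5=true}.
          branch 1.2.2 (add F q4, F q1):
            ○ open, literals {q1=false, q3=true, q4=false, q5=true}.
  branch 2 (add F q3, F \lnot \lnot (q5 \land (q4 \to ((q3 \land q3) \land (q4 \leftrightarrow q1))))):
    F \lnot \lnot (q5 \land (q4 \to ((q3 \land q3) \land (q4 \leftrightarrow q1)))): drop double negation, giving F (q5 \land (q4 \to ((q3 \land q3) \land (q4 \leftrightarrow q1)))).
    F (q5 \land (q4 \to ((q3 \land q3) \land (q4 \leftrightarrow q1)))): β-rule — branch into F q5  //  F (q4 \to ((q3 \land q3) \land (q4 \leftrightarrow q1))).
      branch 2.1 (add F q5):
        ○ open, literals {q3=false, q5=false}.
      branch 2.2 (add F (q4 \to ((q3 \land q3) \land (q4 \leftrightarrow q1)))):
        F (q4 \to ((q3 \land q3) \land (q4 \leftrightarrow q1))): α-rule — add T q4, F ((q3 \land q3) \land (q4 \leftrightarrow q1)).
        F ((q3 \land q3) \land (q4 \leftrightarrow q1)): β-rule — branch into F (q3 \land q3)  //  F (q4 \leftrightarrow q1).
          branch 2.2.1 (add F (q3 \land q3)):
            F (q3 \land q3): β-rule — branch into F q3  //  F q3.
              branch 2.2.1.1 (add F q3):
                ○ open, literals {q3=false, q4=true}.
              branch 2.2.1.2 (add F q3):
                ○ open, literals {q3=false, q4=true}.
          branch 2.2.2 (add F (q4 \leftrightarrow q1)):
            F (q4 \leftrightarrow q1): β-rule — branch into T q4, F q1  //  F q4, T q1.
              branch 2.2.2.1 (add T q4, F q1):
                ○ open, literals {q1=false, q3=false, q4=true}.
              branch 2.2.2.2 (add F q4, T q1):
                × closes — contains both q4 and \lnot q4.
1 branch closed, 7 open.
An open branch gives a satisfying assignment: q3=true, q4=false, q5=true.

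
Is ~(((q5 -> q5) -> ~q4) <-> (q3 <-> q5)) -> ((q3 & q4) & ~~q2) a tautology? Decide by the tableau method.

Not valid

Assume the negation and expand:
Initial set: {F (~(((q5 -> q5) -> ~q4) <-> (q3 <-> q5)) -> ((q3 & q4) & ~~q2))}.
F (~(((q5 -> q5) -> ~q4) <-> (q3 <-> q5)) -> ((q3 & q4) & ~~q2)): α-rule — add T ~(((q5 -> q5) -> ~q4) <-> (q3 <-> q5)), F ((q3 & q4) & ~~q2).
T ~(((q5 -> q5) -> ~q4) <-> (q3 <-> q5)): β-rule — branch into T ((q5 -> q5) -> ~q4), F (q3 <-> q5)  //  F ((q5 -> q5) -> ~q4), T (q3 <-> q5).
  branch 1 (add T ((q5 -> q5) -> ~q4), F (q3 <-> q5)):
    F ((q3 & q4) & ~~q2): β-rule — branch into F (q3 & q4)  //  F ~~q2.
      branch 1.1 (add F (q3 & q4)):
        T ((q5 -> q5) -> ~q4): β-rule — branch into F (q5 -> q5)  //  T ~q4.
          branch 1.1.1 (add F (q5 -> q5)):
            F (q5 -> q5): α-rule — add T q5, F q5.
            × closes — contains both q5 and ~q5.
          branch 1.1.2 (add T ~q4):
            F (q3 <-> q5): β-rule — branch into T q3, F q5  //  F q3, T q5.
              branch 1.1.2.1 (add T q3, F q5):
                F (q3 & q4): β-rule — branch into F q3  //  F q4.
                  branch 1.1.2.1.1 (add F q3):
                    × closes — contains both q3 and ~q3.
                  branch 1.1.2.1.2 (add F q4):
                    ○ open, literals {q3=T, q4=F, q5=F}.
              branch 1.1.2.2 (add F q3, T q5):
                F (q3 & q4): β-rule — branch into F q3  //  F q4.
                  branch 1.1.2.2.1 (add F q3):
                    ○ open, literals {q3=F, q4=F, q5=T}.
                  branch 1.1.2.2.2 (add F q4):
                    ○ open, literals {q3=F, q4=F, q5=T}.
      branch 1.2 (add F ~~q2):
        F ~~q2: drop double negation, giving F q2.
        T ((q5 -> q5) -> ~q4): β-rule — branch into F (q5 -> q5)  //  T ~q4.
          branch 1.2.1 (add F (q5 -> q5)):
            F (q5 -> q5): α-rule — add T q5, F q5.
            × closes — contains both q5 and ~q5.
          branch 1.2.2 (add T ~q4):
            F (q3 <-> q5): β-rule — branch into T q3, F q5  //  F q3, T q5.
              branch 1.2.2.1 (add T q3, F q5):
                ○ open, literals {q2=F, q3=T, q4=F, q5=F}.
              branch 1.2.2.2 (add F q3, T q5):
                ○ open, literals {q2=F, q3=F, q4=F, q5=T}.
  branch 2 (add F ((q5 -> q5) -> ~q4), T (q3 <-> q5)):
    F ((q5 -> q5) -> ~q4): α-rule — add T (q5 -> q5), F ~q4.
    F ((q3 & q4) & ~~q2): β-rule — branch into F (q3 & q4)  //  F ~~q2.
      branch 2.1 (add F (q3 & q4)):
        T (q3 <-> q5): β-rule — branch into T q3, T q5  //  F q3, F q5.
          branch 2.1.1 (add T q3, T q5):
            T (q5 -> q5): β-rule — branch into F q5  //  T q5.
              branch 2.1.1.1 (add F q5):
                × closes — contains both q5 and ~q5.
              branch 2.1.1.2 (add T q5):
                F (q3 & q4): β-rule — branch into F q3  //  F q4.
                  branch 2.1.1.2.1 (add F q3):
                    × closes — contains both q3 and ~q3.
                  branch 2.1.1.2.2 (add F q4):
                    × closes — contains both q4 and ~q4.
          branch 2.1.2 (add F q3, F q5):
            T (q5 -> q5): β-rule — branch into F q5  //  T q5.
              branch 2.1.2.1 (add F q5):
                F (q3 & q4): β-rule — branch into F q3  //  F q4.
                  branch 2.1.2.1.1 (add F q3):
                    ○ open, literals {q3=F, q4=T, q5=F}.
                  branch 2.1.2.1.2 (add F q4):
                    × closes — contains both q4 and ~q4.
              branch 2.1.2.2 (add T q5):
                × closes — contains both q5 and ~q5.
      branch 2.2 (add F ~~q2):
        F ~~q2: drop double negation, giving F q2.
        T (q3 <-> q5): β-rule — branch into T q3, T q5  //  F q3, F q5.
          branch 2.2.1 (add T q3, T q5):
            T (q5 -> q5): β-rule — branch into F q5  //  T q5.
              branch 2.2.1.1 (add F q5):
                × closes — contains both q5 and ~q5.
              branch 2.2.1.2 (add T q5):
                ○ open, literals {q2=F, q3=T, q4=T, q5=T}.
          branch 2.2.2 (add F q3, F q5):
            T (q5 -> q5): β-rule — branch into F q5  //  T q5.
              branch 2.2.2.1 (add F q5):
                ○ open, literals {q2=F, q3=F, q4=T, q5=F}.
              branch 2.2.2.2 (add T q5):
                × closes — contains both q5 and ~q5.
10 branches closed, 8 open.
An open branch gives a countermodel: q3=T, q4=F, q5=F (unmentioned atoms arbitrary); under it the original formula is false.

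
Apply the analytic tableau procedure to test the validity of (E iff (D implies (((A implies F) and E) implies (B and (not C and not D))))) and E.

Not valid

Assume the negation and expand:
Initial set: {F ((E iff (D implies (((A implies F) and E) implies (B and (not C and not D))))) and E)}.
F ((E iff (D implies (((A implies F) and E) implies (B and (not C and not D))))) and E): β-rule — branch into F (E iff (D implies (((A implies F) and E) implies (B and (not C and not D)))))  //  F E.
  branch 1 (add F (E iff (D implies (((A implies F) and E) implies (B and (not C and not D)))))):
    F (E iff (D implies (((A implies F) and E) implies (B and (not C and not D))))): β-rule — branch into T E, F (D implies (((A implies F) and E) implies (B and (not C and not D))))  //  F E, T (D implies (((A implies F) and E) implies (B and (not C and not D)))).
      branch 1.1 (add T E, F (D implies (((A implies F) and E) implies (B and (not C and not D))))):
        F (D implies (((A implies F) and E) implies (B and (not C and not D)))): α-rule — add T D, F (((A implies F) and E) implies (B and (not C and not D))).
        F (((A implies F) and E) implies (B and (not C and not D))): α-rule — add T ((A implies F) and E), F (B and (not C and not D)).
        T ((A implies F) and E): α-rule — add T (A implies F), T E.
        F (B and (not C and not D)): β-rule — branch into F B  //  F (not C and not D).
          branch 1.1.1 (add F B):
            T (A implies F): β-rule — branch into F A  //  T F.
              branch 1.1.1.1 (add F A):
                ○ open, literals {A=F, B=F, D=T, E=T}.
              branch 1.1.1.2 (add T F):
                ○ open, literals {B=F, D=T, E=T, F=T}.
          branch 1.1.2 (add F (not C and not D)):
            T (A implies F): β-rule — branch into F A  //  T F.
              branch 1.1.2.1 (add F A):
                F (not C and not D): β-rule — branch into F not C  //  F not D.
                  branch 1.1.2.1.1 (add F not C):
                    ○ open, literals {A=F, C=T, D=T, E=T}.
                  branch 1.1.2.1.2 (add F not D):
                    ○ open, literals {A=F, D=T, E=T}.
              branch 1.1.2.2 (add T F):
                F (not C and not D): β-rule — branch into F not C  //  F not D.
                  branch 1.1.2.2.1 (add F not C):
                    ○ open, literals {C=T, D=T, E=T, F=T}.
                  branch 1.1.2.2.2 (add F not D):
                    ○ open, literals {D=T, E=T, F=T}.
      branch 1.2 (add F E, T (D implies (((A implies F) and E) implies (B and (not C and not D))))):
        T (D implies (((A implies F) and E) implies (B and (not C and not D)))): β-rule — branch into F D  //  T (((A implies F) and E) implies (B and (not C and not D))).
          branch 1.2.1 (add F D):
            ○ open, literals {D=F, E=F}.
          branch 1.2.2 (add T (((A implies F) and E) implies (B and (not C and not D)))):
            T (((A implies F) and E) implies (B and (not C and not D))): β-rule — branch into F ((A implies F) and E)  //  T (B and (not C and not D)).
              branch 1.2.2.1 (add F ((A implies F) and E)):
                F ((A implies F) and E): β-rule — branch into F (A implies F)  //  F E.
                  branch 1.2.2.1.1 (add F (A implies F)):
                    F (A implies F): α-rule — add T A, F F.
                    ○ open, literals {A=T, E=F, F=F}.
                  branch 1.2.2.1.2 (add F E):
                    ○ open, literals {E=F}.
              branch 1.2.2.2 (add T (B and (not C and not D))):
                T (B and (not C and not D)): α-rule — add T B, T (not C and not D).
                T (not C and not D): α-rule — add T not C, T not D.
                ○ open, literals {B=T, C=F, D=F, E=F}.
  branch 2 (add F E):
    ○ open, literals {E=F}.
0 branches closed, 11 open.
An open branch gives a countermodel: A=F, B=F, D=T, E=T (unmentioned atoms arbitrary); under it the original formula is false.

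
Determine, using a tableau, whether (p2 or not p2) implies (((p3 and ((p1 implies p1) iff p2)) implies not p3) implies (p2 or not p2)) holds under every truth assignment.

Assume the negation and expand:
Initial set: {F ((p2 or not p2) implies (((p3 and ((p1 implies p1) iff p2)) implies not p3) implies (p2 or not p2)))}.
F ((p2 or not p2) implies (((p3 and ((p1 implies p1) iff p2)) implies not p3) implies (p2 or not p2))): α-rule — add T (p2 or not p2), F (((p3 and ((p1 implies p1) iff p2)) implies not p3) implies (p2 or not p2)).
F (((p3 and ((p1 implies p1) iff p2)) implies not p3) implies (p2 or not p2)): α-rule — add T ((p3 and ((p1 implies p1) iff p2)) implies not p3), F (p2 or not p2).
F (p2 or not p2): α-rule — add F p2, F not p2.
× closes — contains both p2 and not p2.
All 1 branch closes.
Every branch closed, so the negation is unsatisfiable and the formula is valid.

Valid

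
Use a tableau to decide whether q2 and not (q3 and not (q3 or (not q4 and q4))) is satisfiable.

Initial set: {T (q2 and not (q3 and not (q3 or (not q4 and q4))))}.
T (q2 and not (q3 and not (q3 or (not q4 and q4)))): α-rule — add T q2, T not (q3 and not (q3 or (not q4 and q4))).
T not (q3 and not (q3 or (not q4 and q4))): β-rule — branch into F q3  //  F not (q3 or (not q4 and q4)).
  branch 1 (add F q3):
    ○ open, literals {q2=1, q3=0}.
  branch 2 (add F not (q3 or (not q4 and q4))):
    F not (q3 or (not q4 and q4)): β-rule — branch into T q3  //  T (not q4 and q4).
      branch 2.1 (add T q3):
        ○ open, literals {q2=1, q3=1}.
      branch 2.2 (add T (not q4 and q4)):
        T (not q4 and q4): α-rule — add T not q4, T q4.
        × closes — contains both q4 and not q4.
1 branch closed, 2 open.
An open branch gives a satisfying assignment: q2=1, q3=0.

Satisfiable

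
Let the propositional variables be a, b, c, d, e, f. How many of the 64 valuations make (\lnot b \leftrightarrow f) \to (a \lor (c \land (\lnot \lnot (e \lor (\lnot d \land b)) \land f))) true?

Initial set: {T ((\lnot b \leftrightarrow f) \to (a \lor (c \land (\lnot \lnot (e \lor (\lnot d \land b)) \land f))))}.
T ((\lnot b \leftrightarrow f) \to (a \lor (c \land (\lnot \lnot (e \lor (\lnot d \land b)) \land f)))): β-rule — branch into F (\lnot b \leftrightarrow f)  //  T (a \lor (c \land (\lnot \lnot (e \lor (\lnot d \land b)) \land f))).
  branch 1 (add F (\lnot b \leftrightarrow f)):
    F (\lnot b \leftrightarrow f): β-rule — branch into T \lnot b, F f  //  F \lnot b, T f.
      branch 1.1 (add T \lnot b, F f):
        ○ open, literals {b=0, f=0}.
      branch 1.2 (add F \lnot b, T f):
        ○ open, literals {b=1, f=1}.
  branch 2 (add T (a \lor (c \land (\lnot \lnot (e \lor (\lnot d \land b)) \land f)))):
    T (a \lor (c \land (\lnot \lnot (e \lor (\lnot d \land b)) \land f))): β-rule — branch into T a  //  T (c \land (\lnot \lnot (e \lor (\lnot d \land b)) \land f)).
      branch 2.1 (add T a):
        ○ open, literals {a=1}.
      branch 2.2 (add T (c \land (\lnot \lnot (e \lor (\lnot d \land b)) \land f))):
        T (c \land (\lnot \lnot (e \lor (\lnot d \land b)) \land f)): α-rule — add T c, T (\lnot \lnot (e \lor (\lnot d \land b)) \land f).
        T (\lnot \lnot (e \lor (\lnot d \land b)) \land f): α-rule — add T \lnot \lnot (e \lor (\lnot d \land b)), T f.
        T \lnot \lnot (e \lor (\lnot d \land b)): drop double negation, giving T (e \lor (\lnot d \land b)).
        T (e \lor (\lnot d \land b)): β-rule — branch into T e  //  T (\lnot d \land b).
          branch 2.2.1 (add T e):
            ○ open, literals {c=1, e=1, f=1}.
          branch 2.2.2 (add T (\lnot d \land b)):
            T (\lnot d \land b): α-rule — add T \lnot d, T b.
            ○ open, literals {b=1, c=1, d=0, f=1}.
0 branches closed, 5 open.
Each open branch fixes some atoms; the unmentioned ones are free. Counting distinct full assignments: branch {b=0, f=0} (a, c, d, e) contributes 16 new; branch {b=1, f=1} (a, c, d, e) contributes 16 new; branch {a=1} (b, c, d, e, f) contributes 16 new; branch {c=1, e=1, f=1} (a, b, d) contributes 2 new; branch {b=1, c=1, d=0, f=1} (a, e) contributes 0 new. Total: 50.

50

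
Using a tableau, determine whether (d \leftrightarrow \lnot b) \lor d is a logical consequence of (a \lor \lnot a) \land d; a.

Initial set: {((a \lor \lnot a) \land d); a; \lnot ((d \leftrightarrow \lnot b) \lor d)}.
((a \lor \lnot a) \land d): α-rule — add (a \lor \lnot a), d.
\lnot ((d \leftrightarrow \lnot b) \lor d): α-rule — add \lnot (d \leftrightarrow \lnot b), \lnot d.
× closes — contains both d and \lnot d.
All 1 branch closes.
Every branch closed, so the premises entail the conclusion.

Yes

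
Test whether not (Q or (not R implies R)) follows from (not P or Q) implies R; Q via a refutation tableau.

Initial set: {((not P or Q) implies R); Q; not not (Q or (not R implies R))}.
((not P or Q) implies R): β-rule — branch into not (not P or Q)  //  R.
  branch 1 (add not (not P or Q)):
    not (not P or Q): α-rule — add not not P, not Q.
    × closes — contains both Q and not Q.
  branch 2 (add R):
    not not (Q or (not R implies R)): β-rule — branch into Q  //  (not R implies R).
      branch 2.1 (add Q):
        ○ open, literals {Q=T, R=T}.
      branch 2.2 (add (not R implies R)):
        (not R implies R): β-rule — branch into not not R  //  R.
          branch 2.2.1 (add not not R):
            ○ open, literals {Q=T, R=T}.
          branch 2.2.2 (add R):
            ○ open, literals {Q=T, R=T}.
1 branch closed, 3 open.
An open branch gives a countermodel: Q=T, R=T (unmentioned atoms arbitrary); the premises hold there but the conclusion fails.

No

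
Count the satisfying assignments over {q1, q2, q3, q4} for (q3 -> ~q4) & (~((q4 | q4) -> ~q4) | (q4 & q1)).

4

Initial set: {((q3 -> ~q4) & (~((q4 | q4) -> ~q4) | (q4 & q1)))}.
((q3 -> ~q4) & (~((q4 | q4) -> ~q4) | (q4 & q1))): α-rule — add (q3 -> ~q4), (~((q4 | q4) -> ~q4) | (q4 & q1)).
(q3 -> ~q4): β-rule — branch into ~q3  //  ~q4.
  branch 1 (add ~q3):
    (~((q4 | q4) -> ~q4) | (q4 & q1)): β-rule — branch into ~((q4 | q4) -> ~q4)  //  (q4 & q1).
      branch 1.1 (add ~((q4 | q4) -> ~q4)):
        ~((q4 | q4) -> ~q4): α-rule — add (q4 | q4), ~~q4.
        (q4 | q4): β-rule — branch into q4  //  q4.
          branch 1.1.1 (add q4):
            ○ open, literals {q3=false, q4=true}.
          branch 1.1.2 (add q4):
            ○ open, literals {q3=false, q4=true}.
      branch 1.2 (add (q4 & q1)):
        (q4 & q1): α-rule — add q4, q1.
        ○ open, literals {q1=true, q3=false, q4=true}.
  branch 2 (add ~q4):
    (~((q4 | q4) -> ~q4) | (q4 & q1)): β-rule — branch into ~((q4 | q4) -> ~q4)  //  (q4 & q1).
      branch 2.1 (add ~((q4 | q4) -> ~q4)):
        ~((q4 | q4) -> ~q4): α-rule — add (q4 | q4), ~~q4.
        × closes — contains both q4 and ~q4.
      branch 2.2 (add (q4 & q1)):
        (q4 & q1): α-rule — add q4, q1.
        × closes — contains both q4 and ~q4.
2 branches closed, 3 open.
Each open branch fixes some atoms; the unmentioned ones are free. Counting distinct full assignments: branch {q3=false, q4=true} (q1, q2) contributes 4 new; branch {q3=false, q4=true} (q1, q2) contributes 0 new; branch {q1=true, q3=false, q4=true} (q2) contributes 0 new. Total: 4.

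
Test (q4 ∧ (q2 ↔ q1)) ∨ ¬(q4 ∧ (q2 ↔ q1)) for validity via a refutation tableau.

Valid

Assume the negation and expand:
Initial set: {F ((q4 ∧ (q2 ↔ q1)) ∨ ¬(q4 ∧ (q2 ↔ q1)))}.
F ((q4 ∧ (q2 ↔ q1)) ∨ ¬(q4 ∧ (q2 ↔ q1))): α-rule — add F (q4 ∧ (q2 ↔ q1)), F ¬(q4 ∧ (q2 ↔ q1)).
F ¬(q4 ∧ (q2 ↔ q1)): α-rule — add T q4, T (q2 ↔ q1).
F (q4 ∧ (q2 ↔ q1)): β-rule — branch into F q4  //  F (q2 ↔ q1).
  branch 1 (add F q4):
    × closes — contains both q4 and ¬q4.
  branch 2 (add F (q2 ↔ q1)):
    T (q2 ↔ q1): β-rule — branch into T q2, T q1  //  F q2, F q1.
      branch 2.1 (add T q2, T q1):
        F (q2 ↔ q1): β-rule — branch into T q2, F q1  //  F q2, T q1.
          branch 2.1.1 (add T q2, F q1):
            × closes — contains both q1 and ¬q1.
          branch 2.1.2 (add F q2, T q1):
            × closes — contains both q2 and ¬q2.
      branch 2.2 (add F q2, F q1):
        F (q2 ↔ q1): β-rule — branch into T q2, F q1  //  F q2, T q1.
          branch 2.2.1 (add T q2, F q1):
            × closes — contains both q2 and ¬q2.
          branch 2.2.2 (add F q2, T q1):
            × closes — contains both q1 and ¬q1.
All 5 branches close.
Every branch closed, so the negation is unsatisfiable and the formula is valid.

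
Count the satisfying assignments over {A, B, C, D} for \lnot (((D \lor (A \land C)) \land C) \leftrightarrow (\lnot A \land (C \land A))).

6

Initial set: {T \lnot (((D \lor (A \land C)) \land C) \leftrightarrow (\lnot A \land (C \land A)))}.
T \lnot (((D \lor (A \land C)) \land C) \leftrightarrow (\lnot A \land (C \land A))): β-rule — branch into T ((D \lor (A \land C)) \land C), F (\lnot A \land (C \land A))  //  F ((D \lor (A \land C)) \land C), T (\lnot A \land (C \land A)).
  branch 1 (add T ((D \lor (A \land C)) \land C), F (\lnot A \land (C \land A))):
    T ((D \lor (A \land C)) \land C): α-rule — add T (D \lor (A \land C)), T C.
    F (\lnot A \land (C \land A)): β-rule — branch into F \lnot A  //  F (C \land A).
      branch 1.1 (add F \lnot A):
        T (D \lor (A \land C)): β-rule — branch into T D  //  T (A \land C).
          branch 1.1.1 (add T D):
            ○ open, literals {A=true, C=true, D=true}.
          branch 1.1.2 (add T (A \land C)):
            T (A \land C): α-rule — add T A, T C.
            ○ open, literals {A=true, C=true}.
      branch 1.2 (add F (C \land A)):
        T (D \lor (A \land C)): β-rule — branch into T D  //  T (A \land C).
          branch 1.2.1 (add T D):
            F (C \land A): β-rule — branch into F C  //  F A.
              branch 1.2.1.1 (add F C):
                × closes — contains both C and \lnot C.
              branch 1.2.1.2 (add F A):
                ○ open, literals {A=false, C=true, D=true}.
          branch 1.2.2 (add T (A \land C)):
            T (A \land C): α-rule — add T A, T C.
            F (C \land A): β-rule — branch into F C  //  F A.
              branch 1.2.2.1 (add F C):
                × closes — contains both C and \lnot C.
              branch 1.2.2.2 (add F A):
                × closes — contains both A and \lnot A.
  branch 2 (add F ((D \lor (A \land C)) \land C), T (\lnot A \land (C \land A))):
    T (\lnot A \land (C \land A)): α-rule — add T \lnot A, T (C \land A).
    T (C \land A): α-rule — add T C, T A.
    × closes — contains both A and \lnot A.
4 branches closed, 3 open.
Each open branch fixes some atoms; the unmentioned ones are free. Counting distinct full assignments: branch {A=true, C=true, D=true} (B) contributes 2 new; branch {A=true, C=true} (B, D) contributes 2 new; branch {A=false, C=true, D=true} (B) contributes 2 new. Total: 6.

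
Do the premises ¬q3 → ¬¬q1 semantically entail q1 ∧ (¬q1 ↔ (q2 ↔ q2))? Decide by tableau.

No

Initial set: {(¬q3 → ¬¬q1); ¬(q1 ∧ (¬q1 ↔ (q2 ↔ q2)))}.
(¬q3 → ¬¬q1): β-rule — branch into ¬¬q3  //  ¬¬q1.
  branch 1 (add ¬¬q3):
    ¬(q1 ∧ (¬q1 ↔ (q2 ↔ q2))): β-rule — branch into ¬q1  //  ¬(¬q1 ↔ (q2 ↔ q2)).
      branch 1.1 (add ¬q1):
        ○ open, literals {q1=0, q3=1}.
      branch 1.2 (add ¬(¬q1 ↔ (q2 ↔ q2))):
        ¬(¬q1 ↔ (q2 ↔ q2)): β-rule — branch into ¬q1, ¬(q2 ↔ q2)  //  ¬¬q1, (q2 ↔ q2).
          branch 1.2.1 (add ¬q1, ¬(q2 ↔ q2)):
            ¬(q2 ↔ q2): β-rule — branch into q2, ¬q2  //  ¬q2, q2.
              branch 1.2.1.1 (add q2, ¬q2):
                × closes — contains both q2 and ¬q2.
              branch 1.2.1.2 (add ¬q2, q2):
                × closes — contains both q2 and ¬q2.
          branch 1.2.2 (add ¬¬q1, (q2 ↔ q2)):
            (q2 ↔ q2): β-rule — branch into q2, q2  //  ¬q2, ¬q2.
              branch 1.2.2.1 (add q2, q2):
                ○ open, literals {q1=1, q2=1, q3=1}.
              branch 1.2.2.2 (add ¬q2, ¬q2):
                ○ open, literals {q1=1, q2=0, q3=1}.
  branch 2 (add ¬¬q1):
    ¬¬q1: drop double negation, giving q1.
    ¬(q1 ∧ (¬q1 ↔ (q2 ↔ q2))): β-rule — branch into ¬q1  //  ¬(¬q1 ↔ (q2 ↔ q2)).
      branch 2.1 (add ¬q1):
        × closes — contains both q1 and ¬q1.
      branch 2.2 (add ¬(¬q1 ↔ (q2 ↔ q2))):
        ¬(¬q1 ↔ (q2 ↔ q2)): β-rule — branch into ¬q1, ¬(q2 ↔ q2)  //  ¬¬q1, (q2 ↔ q2).
          branch 2.2.1 (add ¬q1, ¬(q2 ↔ q2)):
            × closes — contains both q1 and ¬q1.
          branch 2.2.2 (add ¬¬q1, (q2 ↔ q2)):
            (q2 ↔ q2): β-rule — branch into q2, q2  //  ¬q2, ¬q2.
              branch 2.2.2.1 (add q2, q2):
                ○ open, literals {q1=1, q2=1}.
              branch 2.2.2.2 (add ¬q2, ¬q2):
                ○ open, literals {q1=1, q2=0}.
4 branches closed, 5 open.
An open branch gives a countermodel: q1=0, q3=1 (unmentioned atoms arbitrary); the premises hold there but the conclusion fails.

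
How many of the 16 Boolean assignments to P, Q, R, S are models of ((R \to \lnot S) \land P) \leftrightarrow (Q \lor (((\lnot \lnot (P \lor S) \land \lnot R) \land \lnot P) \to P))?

7

Initial set: {(((R \to \lnot S) \land P) \leftrightarrow (Q \lor (((\lnot \lnot (P \lor S) \land \lnot R) \land \lnot P) \to P)))}.
(((R \to \lnot S) \land P) \leftrightarrow (Q \lor (((\lnot \lnot (P \lor S) \land \lnot R) \land \lnot P) \to P))): β-rule — branch into ((R \to \lnot S) \land P), (Q \lor (((\lnot \lnot (P \lor S) \land \lnot R) \land \lnot P) \to P))  //  \lnot ((R \to \lnot S) \land P), \lnot (Q \lor (((\lnot \lnot (P \lor S) \land \lnot R) \land \lnot P) \to P)).
  branch 1 (add ((R \to \lnot S) \land P), (Q \lor (((\lnot \lnot (P \lor S) \land \lnot R) \land \lnot P) \to P))):
    ((R \to \lnot S) \land P): α-rule — add (R \to \lnot S), P.
    (Q \lor (((\lnot \lnot (P \lor S) \land \lnot R) \land \lnot P) \to P)): β-rule — branch into Q  //  (((\lnot \lnot (P \lor S) \land \lnot R) \land \lnot P) \to P).
      branch 1.1 (add Q):
        (R \to \lnot S): β-rule — branch into \lnot R  //  \lnot S.
          branch 1.1.1 (add \lnot R):
            ○ open, literals {P=true, Q=true, R=false}.
          branch 1.1.2 (add \lnot S):
            ○ open, literals {P=true, Q=true, S=false}.
      branch 1.2 (add (((\lnot \lnot (P \lor S) \land \lnot R) \land \lnot P) \to P)):
        (R \to \lnot S): β-rule — branch into \lnot R  //  \lnot S.
          branch 1.2.1 (add \lnot R):
            (((\lnot \lnot (P \lor S) \land \lnot R) \land \lnot P) \to P): β-rule — branch into \lnot ((\lnot \lnot (P \lor S) \land \lnot R) \land \lnot P)  //  P.
              branch 1.2.1.1 (add \lnot ((\lnot \lnot (P \lor S) \land \lnot R) \land \lnot P)):
                \lnot ((\lnot \lnot (P \lor S) \land \lnot R) \land \lnot P): β-rule — branch into \lnot (\lnot \lnot (P \lor S) \land \lnot R)  //  \lnot \lnot P.
                  branch 1.2.1.1.1 (add \lnot (\lnot \lnot (P \lor S) \land \lnot R)):
                    \lnot (\lnot \lnot (P \lor S) \land \lnot R): β-rule — branch into \lnot \lnot \lnot (P \lor S)  //  \lnot \lnot R.
                      branch 1.2.1.1.1.1 (add \lnot \lnot \lnot (P \lor S)):
                        \lnot \lnot \lnot (P \lor S): drop double negation, giving \lnot (P \lor S).
                        \lnot (P \lor S): α-rule — add \lnot P, \lnot S.
                        × closes — contains both P and \lnot P.
                      branch 1.2.1.1.1.2 (add \lnot \lnot R):
                        × closes — contains both R and \lnot R.
                  branch 1.2.1.1.2 (add \lnot \lnot P):
                    ○ open, literals {P=true, R=false}.
              branch 1.2.1.2 (add P):
                ○ open, literals {P=true, R=false}.
          branch 1.2.2 (add \lnot S):
            (((\lnot \lnot (P \lor S) \land \lnot R) \land \lnot P) \to P): β-rule — branch into \lnot ((\lnot \lnot (P \lor S) \land \lnot R) \land \lnot P)  //  P.
              branch 1.2.2.1 (add \lnot ((\lnot \lnot (P \lor S) \land \lnot R) \land \lnot P)):
                \lnot ((\lnot \lnot (P \lor S) \land \lnot R) \land \lnot P): β-rule — branch into \lnot (\lnot \lnot (P \lor S) \land \lnot R)  //  \lnot \lnot P.
                  branch 1.2.2.1.1 (add \lnot (\lnot \lnot (P \lor S) \land \lnot R)):
                    \lnot (\lnot \lnot (P \lor S) \land \lnot R): β-rule — branch into \lnot \lnot \lnot (P \lor S)  //  \lnot \lnot R.
                      branch 1.2.2.1.1.1 (add \lnot \lnot \lnot (P \lor S)):
                        \lnot \lnot \lnot (P \lor S): drop double negation, giving \lnot (P \lor S).
                        \lnot (P \lor S): α-rule — add \lnot P, \lnot S.
                        × closes — contains both P and \lnot P.
                      branch 1.2.2.1.1.2 (add \lnot \lnot R):
                        ○ open, literals {P=true, R=true, S=false}.
                  branch 1.2.2.1.2 (add \lnot \lnot P):
                    ○ open, literals {P=true, S=false}.
              branch 1.2.2.2 (add P):
                ○ open, literals {P=true, S=false}.
  branch 2 (add \lnot ((R \to \lnot S) \land P), \lnot (Q \lor (((\lnot \lnot (P \lor S) \land \lnot R) \land \lnot P) \to P))):
    \lnot (Q \lor (((\lnot \lnot (P \lor S) \land \lnot R) \land \lnot P) \to P)): α-rule — add \lnot Q, \lnot (((\lnot \lnot (P \lor S) \land \lnot R) \land \lnot P) \to P).
    \lnot (((\lnot \lnot (P \lor S) \land \lnot R) \land \lnot P) \to P): α-rule — add ((\lnot \lnot (P \lor S) \land \lnot R) \land \lnot P), \lnot P.
    ((\lnot \lnot (P \lor S) \land \lnot R) \land \lnot P): α-rule — add (\lnot \lnot (P \lor S) \land \lnot R), \lnot P.
    (\lnot \lnot (P \lor S) \land \lnot R): α-rule — add \lnot \lnot (P \lor S), \lnot R.
    \lnot \lnot (P \lor S): drop double negation, giving (P \lor S).
    \lnot ((R \to \lnot S) \land P): β-rule — branch into \lnot (R \to \lnot S)  //  \lnot P.
      branch 2.1 (add \lnot (R \to \lnot S)):
        \lnot (R \to \lnot S): α-rule — add R, \lnot \lnot S.
        × closes — contains both R and \lnot R.
      branch 2.2 (add \lnot P):
        (P \lor S): β-rule — branch into P  //  S.
          branch 2.2.1 (add P):
            × closes — contains both P and \lnot P.
          branch 2.2.2 (add S):
            ○ open, literals {P=false, Q=false, R=false, S=true}.
5 branches closed, 8 open.
Each open branch fixes some atoms; the unmentioned ones are free. Counting distinct full assignments: branch {P=true, Q=true, R=false} (S) contributes 2 new; branch {P=true, Q=true, S=false} (R) contributes 1 new; branch {P=true, R=false} (Q, S) contributes 2 new; branch {P=true, R=false} (Q, S) contributes 0 new; branch {P=true, R=true, S=false} (Q) contributes 1 new; branch {P=true, S=false} (Q, R) contributes 0 new; branch {P=true, S=false} (Q, R) contributes 0 new; branch {P=false, Q=false, R=false, S=true} (none free) contributes 1 new. Total: 7.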